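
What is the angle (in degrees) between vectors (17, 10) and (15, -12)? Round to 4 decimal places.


dot = 17*15 + 10*-12 = 135
|u| = 19.7231, |v| = 19.2094
cos(angle) = 0.3563
angle = 69.1254 degrees

69.1254 degrees


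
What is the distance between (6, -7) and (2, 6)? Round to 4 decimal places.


d = sqrt((2-6)^2 + (6--7)^2) = 13.6015

13.6015


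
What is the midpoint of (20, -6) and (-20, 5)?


Midpoint = ((20+-20)/2, (-6+5)/2) = (0, -0.5)

(0, -0.5)


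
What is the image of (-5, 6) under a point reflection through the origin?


Reflection through origin: (x, y) -> (-x, -y)
(-5, 6) -> (5, -6)

(5, -6)


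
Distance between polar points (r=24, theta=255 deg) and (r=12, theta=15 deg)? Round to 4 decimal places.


d = sqrt(r1^2 + r2^2 - 2*r1*r2*cos(t2-t1))
d = sqrt(24^2 + 12^2 - 2*24*12*cos(15-255)) = 31.749

31.749


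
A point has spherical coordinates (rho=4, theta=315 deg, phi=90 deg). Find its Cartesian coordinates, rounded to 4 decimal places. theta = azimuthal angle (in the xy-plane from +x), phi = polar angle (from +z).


x = 4 * sin(90) * cos(315) = 2.8284
y = 4 * sin(90) * sin(315) = -2.8284
z = 4 * cos(90) = 0

(2.8284, -2.8284, 0)


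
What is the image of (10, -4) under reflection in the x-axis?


Reflection across x-axis: (x, y) -> (x, -y)
(10, -4) -> (10, 4)

(10, 4)


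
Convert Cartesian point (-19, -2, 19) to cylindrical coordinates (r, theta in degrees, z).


r = sqrt((-19)^2 + (-2)^2) = 19.105
theta = atan2(-2, -19) = 186.009 deg
z = 19

r = 19.105, theta = 186.009 deg, z = 19


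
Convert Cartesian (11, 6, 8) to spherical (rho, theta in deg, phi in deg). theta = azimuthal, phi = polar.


rho = sqrt(11^2 + 6^2 + 8^2) = 14.8661
theta = atan2(6, 11) = 28.6105 deg
phi = acos(8/14.8661) = 57.443 deg

rho = 14.8661, theta = 28.6105 deg, phi = 57.443 deg


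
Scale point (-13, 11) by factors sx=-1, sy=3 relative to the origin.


Scaling: (x*sx, y*sy) = (-13*-1, 11*3) = (13, 33)

(13, 33)


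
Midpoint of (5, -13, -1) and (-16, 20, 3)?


Midpoint = ((5+-16)/2, (-13+20)/2, (-1+3)/2) = (-5.5, 3.5, 1)

(-5.5, 3.5, 1)


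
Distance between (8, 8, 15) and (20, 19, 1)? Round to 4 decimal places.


d = sqrt((20-8)^2 + (19-8)^2 + (1-15)^2) = 21.4709

21.4709


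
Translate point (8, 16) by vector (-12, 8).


Translation: (x+dx, y+dy) = (8+-12, 16+8) = (-4, 24)

(-4, 24)


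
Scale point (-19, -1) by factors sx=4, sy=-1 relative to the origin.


Scaling: (x*sx, y*sy) = (-19*4, -1*-1) = (-76, 1)

(-76, 1)


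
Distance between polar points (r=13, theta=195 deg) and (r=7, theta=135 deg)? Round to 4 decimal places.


d = sqrt(r1^2 + r2^2 - 2*r1*r2*cos(t2-t1))
d = sqrt(13^2 + 7^2 - 2*13*7*cos(135-195)) = 11.2694

11.2694


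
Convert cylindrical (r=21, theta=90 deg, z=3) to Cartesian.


x = 21 * cos(90) = 0
y = 21 * sin(90) = 21
z = 3

(0, 21, 3)


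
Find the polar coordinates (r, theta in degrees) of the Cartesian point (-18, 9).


r = sqrt((-18)^2 + 9^2) = 20.1246
theta = atan2(9, -18) = 153.4349 degrees

r = 20.1246, theta = 153.4349 degrees


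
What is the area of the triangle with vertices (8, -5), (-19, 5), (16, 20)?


Area = |x1(y2-y3) + x2(y3-y1) + x3(y1-y2)| / 2
= |8*(5-20) + -19*(20--5) + 16*(-5-5)| / 2
= 377.5

377.5


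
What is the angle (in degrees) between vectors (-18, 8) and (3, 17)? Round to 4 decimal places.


dot = -18*3 + 8*17 = 82
|u| = 19.6977, |v| = 17.2627
cos(angle) = 0.2412
angle = 76.0455 degrees

76.0455 degrees


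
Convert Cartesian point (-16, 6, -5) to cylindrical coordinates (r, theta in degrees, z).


r = sqrt((-16)^2 + 6^2) = 17.088
theta = atan2(6, -16) = 159.444 deg
z = -5

r = 17.088, theta = 159.444 deg, z = -5


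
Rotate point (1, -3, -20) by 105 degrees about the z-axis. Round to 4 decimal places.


x' = 1*cos(105) - -3*sin(105) = 2.639
y' = 1*sin(105) + -3*cos(105) = 1.7424
z' = -20

(2.639, 1.7424, -20)


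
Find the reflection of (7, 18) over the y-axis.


Reflection across y-axis: (x, y) -> (-x, y)
(7, 18) -> (-7, 18)

(-7, 18)


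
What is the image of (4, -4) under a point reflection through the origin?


Reflection through origin: (x, y) -> (-x, -y)
(4, -4) -> (-4, 4)

(-4, 4)


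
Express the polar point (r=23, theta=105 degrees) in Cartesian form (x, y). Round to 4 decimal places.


x = 23 * cos(105) = -5.9528
y = 23 * sin(105) = 22.2163

(-5.9528, 22.2163)


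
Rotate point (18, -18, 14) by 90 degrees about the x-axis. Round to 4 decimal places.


x' = 18
y' = -18*cos(90) - 14*sin(90) = -14
z' = -18*sin(90) + 14*cos(90) = -18

(18, -14, -18)


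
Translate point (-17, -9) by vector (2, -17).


Translation: (x+dx, y+dy) = (-17+2, -9+-17) = (-15, -26)

(-15, -26)


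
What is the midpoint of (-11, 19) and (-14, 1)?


Midpoint = ((-11+-14)/2, (19+1)/2) = (-12.5, 10)

(-12.5, 10)


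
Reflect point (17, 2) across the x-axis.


Reflection across x-axis: (x, y) -> (x, -y)
(17, 2) -> (17, -2)

(17, -2)


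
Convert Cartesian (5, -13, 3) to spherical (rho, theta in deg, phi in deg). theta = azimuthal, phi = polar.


rho = sqrt(5^2 + (-13)^2 + 3^2) = 14.2478
theta = atan2(-13, 5) = 291.0375 deg
phi = acos(3/14.2478) = 77.8449 deg

rho = 14.2478, theta = 291.0375 deg, phi = 77.8449 deg


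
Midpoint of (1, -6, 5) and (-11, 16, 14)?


Midpoint = ((1+-11)/2, (-6+16)/2, (5+14)/2) = (-5, 5, 9.5)

(-5, 5, 9.5)


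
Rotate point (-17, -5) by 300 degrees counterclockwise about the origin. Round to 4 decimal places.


x' = -17*cos(300) - -5*sin(300) = -12.8301
y' = -17*sin(300) + -5*cos(300) = 12.2224

(-12.8301, 12.2224)


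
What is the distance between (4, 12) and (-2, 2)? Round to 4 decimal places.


d = sqrt((-2-4)^2 + (2-12)^2) = 11.6619

11.6619


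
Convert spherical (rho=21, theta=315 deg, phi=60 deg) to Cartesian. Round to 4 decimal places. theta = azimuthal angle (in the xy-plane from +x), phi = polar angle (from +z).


x = 21 * sin(60) * cos(315) = 12.8598
y = 21 * sin(60) * sin(315) = -12.8598
z = 21 * cos(60) = 10.5

(12.8598, -12.8598, 10.5)


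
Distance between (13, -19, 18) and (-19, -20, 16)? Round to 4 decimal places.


d = sqrt((-19-13)^2 + (-20--19)^2 + (16-18)^2) = 32.078

32.078


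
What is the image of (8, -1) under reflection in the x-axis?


Reflection across x-axis: (x, y) -> (x, -y)
(8, -1) -> (8, 1)

(8, 1)


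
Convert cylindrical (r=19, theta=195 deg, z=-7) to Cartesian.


x = 19 * cos(195) = -18.3526
y = 19 * sin(195) = -4.9176
z = -7

(-18.3526, -4.9176, -7)


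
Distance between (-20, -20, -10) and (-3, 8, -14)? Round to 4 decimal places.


d = sqrt((-3--20)^2 + (8--20)^2 + (-14--10)^2) = 33

33


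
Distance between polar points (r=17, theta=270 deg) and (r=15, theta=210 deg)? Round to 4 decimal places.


d = sqrt(r1^2 + r2^2 - 2*r1*r2*cos(t2-t1))
d = sqrt(17^2 + 15^2 - 2*17*15*cos(210-270)) = 16.0935

16.0935


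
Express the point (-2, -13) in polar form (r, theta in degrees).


r = sqrt((-2)^2 + (-13)^2) = 13.1529
theta = atan2(-13, -2) = 261.2538 degrees

r = 13.1529, theta = 261.2538 degrees


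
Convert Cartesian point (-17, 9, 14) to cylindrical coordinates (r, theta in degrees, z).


r = sqrt((-17)^2 + 9^2) = 19.2354
theta = atan2(9, -17) = 152.1027 deg
z = 14

r = 19.2354, theta = 152.1027 deg, z = 14


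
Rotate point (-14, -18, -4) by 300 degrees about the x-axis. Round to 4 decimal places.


x' = -14
y' = -18*cos(300) - -4*sin(300) = -12.4641
z' = -18*sin(300) + -4*cos(300) = 13.5885

(-14, -12.4641, 13.5885)


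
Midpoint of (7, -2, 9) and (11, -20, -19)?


Midpoint = ((7+11)/2, (-2+-20)/2, (9+-19)/2) = (9, -11, -5)

(9, -11, -5)


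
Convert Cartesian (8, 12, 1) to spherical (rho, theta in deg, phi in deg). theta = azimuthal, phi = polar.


rho = sqrt(8^2 + 12^2 + 1^2) = 14.4568
theta = atan2(12, 8) = 56.3099 deg
phi = acos(1/14.4568) = 86.0336 deg

rho = 14.4568, theta = 56.3099 deg, phi = 86.0336 deg


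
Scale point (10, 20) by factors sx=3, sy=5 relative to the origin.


Scaling: (x*sx, y*sy) = (10*3, 20*5) = (30, 100)

(30, 100)


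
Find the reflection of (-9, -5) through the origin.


Reflection through origin: (x, y) -> (-x, -y)
(-9, -5) -> (9, 5)

(9, 5)


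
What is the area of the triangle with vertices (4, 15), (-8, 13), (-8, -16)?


Area = |x1(y2-y3) + x2(y3-y1) + x3(y1-y2)| / 2
= |4*(13--16) + -8*(-16-15) + -8*(15-13)| / 2
= 174

174


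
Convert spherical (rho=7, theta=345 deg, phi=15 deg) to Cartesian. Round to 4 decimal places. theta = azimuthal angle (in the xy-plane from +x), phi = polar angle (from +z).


x = 7 * sin(15) * cos(345) = 1.75
y = 7 * sin(15) * sin(345) = -0.4689
z = 7 * cos(15) = 6.7615

(1.75, -0.4689, 6.7615)


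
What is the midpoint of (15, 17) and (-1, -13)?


Midpoint = ((15+-1)/2, (17+-13)/2) = (7, 2)

(7, 2)


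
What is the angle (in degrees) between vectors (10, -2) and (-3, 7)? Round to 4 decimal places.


dot = 10*-3 + -2*7 = -44
|u| = 10.198, |v| = 7.6158
cos(angle) = -0.5665
angle = 124.5085 degrees

124.5085 degrees


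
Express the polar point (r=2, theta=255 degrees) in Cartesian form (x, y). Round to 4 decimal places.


x = 2 * cos(255) = -0.5176
y = 2 * sin(255) = -1.9319

(-0.5176, -1.9319)


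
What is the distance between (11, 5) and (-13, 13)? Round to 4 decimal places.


d = sqrt((-13-11)^2 + (13-5)^2) = 25.2982

25.2982


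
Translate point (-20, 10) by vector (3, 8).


Translation: (x+dx, y+dy) = (-20+3, 10+8) = (-17, 18)

(-17, 18)


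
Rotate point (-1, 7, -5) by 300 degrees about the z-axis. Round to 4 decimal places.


x' = -1*cos(300) - 7*sin(300) = 5.5622
y' = -1*sin(300) + 7*cos(300) = 4.366
z' = -5

(5.5622, 4.366, -5)


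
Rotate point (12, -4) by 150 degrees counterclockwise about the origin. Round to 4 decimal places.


x' = 12*cos(150) - -4*sin(150) = -8.3923
y' = 12*sin(150) + -4*cos(150) = 9.4641

(-8.3923, 9.4641)


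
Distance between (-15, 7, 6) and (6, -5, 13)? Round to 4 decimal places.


d = sqrt((6--15)^2 + (-5-7)^2 + (13-6)^2) = 25.1794

25.1794


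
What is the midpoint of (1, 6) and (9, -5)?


Midpoint = ((1+9)/2, (6+-5)/2) = (5, 0.5)

(5, 0.5)


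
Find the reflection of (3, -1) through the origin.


Reflection through origin: (x, y) -> (-x, -y)
(3, -1) -> (-3, 1)

(-3, 1)


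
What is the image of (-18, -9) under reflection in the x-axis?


Reflection across x-axis: (x, y) -> (x, -y)
(-18, -9) -> (-18, 9)

(-18, 9)


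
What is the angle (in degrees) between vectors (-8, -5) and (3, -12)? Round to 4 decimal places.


dot = -8*3 + -5*-12 = 36
|u| = 9.434, |v| = 12.3693
cos(angle) = 0.3085
angle = 72.0309 degrees

72.0309 degrees


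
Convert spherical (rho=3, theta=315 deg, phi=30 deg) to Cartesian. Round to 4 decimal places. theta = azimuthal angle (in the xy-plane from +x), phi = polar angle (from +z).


x = 3 * sin(30) * cos(315) = 1.0607
y = 3 * sin(30) * sin(315) = -1.0607
z = 3 * cos(30) = 2.5981

(1.0607, -1.0607, 2.5981)


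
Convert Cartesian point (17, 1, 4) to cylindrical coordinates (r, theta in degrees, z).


r = sqrt(17^2 + 1^2) = 17.0294
theta = atan2(1, 17) = 3.3665 deg
z = 4

r = 17.0294, theta = 3.3665 deg, z = 4


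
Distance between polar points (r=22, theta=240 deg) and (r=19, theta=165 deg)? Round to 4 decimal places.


d = sqrt(r1^2 + r2^2 - 2*r1*r2*cos(t2-t1))
d = sqrt(22^2 + 19^2 - 2*22*19*cos(165-240)) = 25.0724

25.0724


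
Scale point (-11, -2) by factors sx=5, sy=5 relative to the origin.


Scaling: (x*sx, y*sy) = (-11*5, -2*5) = (-55, -10)

(-55, -10)


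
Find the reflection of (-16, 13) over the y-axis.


Reflection across y-axis: (x, y) -> (-x, y)
(-16, 13) -> (16, 13)

(16, 13)


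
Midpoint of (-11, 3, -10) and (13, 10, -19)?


Midpoint = ((-11+13)/2, (3+10)/2, (-10+-19)/2) = (1, 6.5, -14.5)

(1, 6.5, -14.5)


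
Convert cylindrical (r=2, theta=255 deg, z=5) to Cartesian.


x = 2 * cos(255) = -0.5176
y = 2 * sin(255) = -1.9319
z = 5

(-0.5176, -1.9319, 5)


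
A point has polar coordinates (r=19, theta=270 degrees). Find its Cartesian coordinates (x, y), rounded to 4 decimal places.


x = 19 * cos(270) = 0
y = 19 * sin(270) = -19

(0, -19)


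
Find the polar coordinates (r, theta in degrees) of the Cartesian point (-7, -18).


r = sqrt((-7)^2 + (-18)^2) = 19.3132
theta = atan2(-18, -7) = 248.7495 degrees

r = 19.3132, theta = 248.7495 degrees


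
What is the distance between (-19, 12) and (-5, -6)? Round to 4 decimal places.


d = sqrt((-5--19)^2 + (-6-12)^2) = 22.8035

22.8035


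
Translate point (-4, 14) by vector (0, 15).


Translation: (x+dx, y+dy) = (-4+0, 14+15) = (-4, 29)

(-4, 29)


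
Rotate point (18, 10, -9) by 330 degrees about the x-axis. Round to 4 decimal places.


x' = 18
y' = 10*cos(330) - -9*sin(330) = 4.1603
z' = 10*sin(330) + -9*cos(330) = -12.7942

(18, 4.1603, -12.7942)


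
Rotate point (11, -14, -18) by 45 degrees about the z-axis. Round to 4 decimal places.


x' = 11*cos(45) - -14*sin(45) = 17.6777
y' = 11*sin(45) + -14*cos(45) = -2.1213
z' = -18

(17.6777, -2.1213, -18)


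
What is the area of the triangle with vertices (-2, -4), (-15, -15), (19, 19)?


Area = |x1(y2-y3) + x2(y3-y1) + x3(y1-y2)| / 2
= |-2*(-15-19) + -15*(19--4) + 19*(-4--15)| / 2
= 34

34


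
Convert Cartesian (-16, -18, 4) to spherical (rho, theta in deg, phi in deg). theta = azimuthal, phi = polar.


rho = sqrt((-16)^2 + (-18)^2 + 4^2) = 24.4131
theta = atan2(-18, -16) = 228.3665 deg
phi = acos(4/24.4131) = 80.5698 deg

rho = 24.4131, theta = 228.3665 deg, phi = 80.5698 deg


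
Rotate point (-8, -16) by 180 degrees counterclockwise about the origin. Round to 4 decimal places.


x' = -8*cos(180) - -16*sin(180) = 8
y' = -8*sin(180) + -16*cos(180) = 16

(8, 16)


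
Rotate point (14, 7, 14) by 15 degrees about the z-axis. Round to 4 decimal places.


x' = 14*cos(15) - 7*sin(15) = 11.7112
y' = 14*sin(15) + 7*cos(15) = 10.3849
z' = 14

(11.7112, 10.3849, 14)


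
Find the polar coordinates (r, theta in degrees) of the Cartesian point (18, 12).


r = sqrt(18^2 + 12^2) = 21.6333
theta = atan2(12, 18) = 33.6901 degrees

r = 21.6333, theta = 33.6901 degrees


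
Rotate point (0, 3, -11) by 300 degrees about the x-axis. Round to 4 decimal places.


x' = 0
y' = 3*cos(300) - -11*sin(300) = -8.0263
z' = 3*sin(300) + -11*cos(300) = -8.0981

(0, -8.0263, -8.0981)


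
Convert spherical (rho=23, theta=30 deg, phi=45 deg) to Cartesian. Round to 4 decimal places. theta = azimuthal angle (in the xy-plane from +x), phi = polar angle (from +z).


x = 23 * sin(45) * cos(30) = 14.0846
y = 23 * sin(45) * sin(30) = 8.1317
z = 23 * cos(45) = 16.2635

(14.0846, 8.1317, 16.2635)


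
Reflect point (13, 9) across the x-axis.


Reflection across x-axis: (x, y) -> (x, -y)
(13, 9) -> (13, -9)

(13, -9)


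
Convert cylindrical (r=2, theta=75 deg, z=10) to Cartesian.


x = 2 * cos(75) = 0.5176
y = 2 * sin(75) = 1.9319
z = 10

(0.5176, 1.9319, 10)


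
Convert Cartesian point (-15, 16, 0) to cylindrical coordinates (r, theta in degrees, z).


r = sqrt((-15)^2 + 16^2) = 21.9317
theta = atan2(16, -15) = 133.1524 deg
z = 0

r = 21.9317, theta = 133.1524 deg, z = 0


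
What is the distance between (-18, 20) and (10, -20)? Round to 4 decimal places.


d = sqrt((10--18)^2 + (-20-20)^2) = 48.8262

48.8262


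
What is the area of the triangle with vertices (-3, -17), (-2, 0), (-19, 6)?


Area = |x1(y2-y3) + x2(y3-y1) + x3(y1-y2)| / 2
= |-3*(0-6) + -2*(6--17) + -19*(-17-0)| / 2
= 147.5

147.5


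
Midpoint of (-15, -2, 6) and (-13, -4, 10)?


Midpoint = ((-15+-13)/2, (-2+-4)/2, (6+10)/2) = (-14, -3, 8)

(-14, -3, 8)


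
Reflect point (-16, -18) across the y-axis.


Reflection across y-axis: (x, y) -> (-x, y)
(-16, -18) -> (16, -18)

(16, -18)


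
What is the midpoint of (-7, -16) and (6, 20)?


Midpoint = ((-7+6)/2, (-16+20)/2) = (-0.5, 2)

(-0.5, 2)


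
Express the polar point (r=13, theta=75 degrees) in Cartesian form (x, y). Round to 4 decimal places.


x = 13 * cos(75) = 3.3646
y = 13 * sin(75) = 12.557

(3.3646, 12.557)


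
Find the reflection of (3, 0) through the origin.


Reflection through origin: (x, y) -> (-x, -y)
(3, 0) -> (-3, 0)

(-3, 0)


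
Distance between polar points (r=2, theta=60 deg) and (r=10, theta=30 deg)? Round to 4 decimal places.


d = sqrt(r1^2 + r2^2 - 2*r1*r2*cos(t2-t1))
d = sqrt(2^2 + 10^2 - 2*2*10*cos(30-60)) = 8.3282

8.3282


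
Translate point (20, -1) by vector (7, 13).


Translation: (x+dx, y+dy) = (20+7, -1+13) = (27, 12)

(27, 12)


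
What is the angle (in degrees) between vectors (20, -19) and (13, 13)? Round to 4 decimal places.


dot = 20*13 + -19*13 = 13
|u| = 27.5862, |v| = 18.3848
cos(angle) = 0.0256
angle = 88.5312 degrees

88.5312 degrees


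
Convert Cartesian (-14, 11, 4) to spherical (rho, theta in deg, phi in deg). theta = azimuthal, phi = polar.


rho = sqrt((-14)^2 + 11^2 + 4^2) = 18.2483
theta = atan2(11, -14) = 141.8428 deg
phi = acos(4/18.2483) = 77.338 deg

rho = 18.2483, theta = 141.8428 deg, phi = 77.338 deg


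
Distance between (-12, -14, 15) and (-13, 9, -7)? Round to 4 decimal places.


d = sqrt((-13--12)^2 + (9--14)^2 + (-7-15)^2) = 31.8434

31.8434


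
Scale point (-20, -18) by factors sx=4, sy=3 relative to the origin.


Scaling: (x*sx, y*sy) = (-20*4, -18*3) = (-80, -54)

(-80, -54)


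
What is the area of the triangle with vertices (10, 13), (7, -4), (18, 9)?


Area = |x1(y2-y3) + x2(y3-y1) + x3(y1-y2)| / 2
= |10*(-4-9) + 7*(9-13) + 18*(13--4)| / 2
= 74

74


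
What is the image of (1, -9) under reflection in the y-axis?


Reflection across y-axis: (x, y) -> (-x, y)
(1, -9) -> (-1, -9)

(-1, -9)


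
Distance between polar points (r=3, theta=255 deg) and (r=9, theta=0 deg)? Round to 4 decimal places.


d = sqrt(r1^2 + r2^2 - 2*r1*r2*cos(t2-t1))
d = sqrt(3^2 + 9^2 - 2*3*9*cos(0-255)) = 10.1969

10.1969


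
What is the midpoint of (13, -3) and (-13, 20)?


Midpoint = ((13+-13)/2, (-3+20)/2) = (0, 8.5)

(0, 8.5)


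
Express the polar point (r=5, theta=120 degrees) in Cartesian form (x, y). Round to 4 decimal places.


x = 5 * cos(120) = -2.5
y = 5 * sin(120) = 4.3301

(-2.5, 4.3301)


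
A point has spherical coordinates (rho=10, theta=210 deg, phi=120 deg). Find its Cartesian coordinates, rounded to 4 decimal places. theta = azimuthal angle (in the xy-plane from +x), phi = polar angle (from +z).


x = 10 * sin(120) * cos(210) = -7.5
y = 10 * sin(120) * sin(210) = -4.3301
z = 10 * cos(120) = -5

(-7.5, -4.3301, -5)


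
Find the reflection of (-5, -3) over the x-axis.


Reflection across x-axis: (x, y) -> (x, -y)
(-5, -3) -> (-5, 3)

(-5, 3)


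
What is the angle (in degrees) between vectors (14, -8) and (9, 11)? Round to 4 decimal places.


dot = 14*9 + -8*11 = 38
|u| = 16.1245, |v| = 14.2127
cos(angle) = 0.1658
angle = 80.4555 degrees

80.4555 degrees


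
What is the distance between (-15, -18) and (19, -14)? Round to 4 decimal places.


d = sqrt((19--15)^2 + (-14--18)^2) = 34.2345

34.2345


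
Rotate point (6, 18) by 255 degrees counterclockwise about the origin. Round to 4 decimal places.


x' = 6*cos(255) - 18*sin(255) = 15.8338
y' = 6*sin(255) + 18*cos(255) = -10.4543

(15.8338, -10.4543)


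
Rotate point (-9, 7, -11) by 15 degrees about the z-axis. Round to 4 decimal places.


x' = -9*cos(15) - 7*sin(15) = -10.5051
y' = -9*sin(15) + 7*cos(15) = 4.4321
z' = -11

(-10.5051, 4.4321, -11)


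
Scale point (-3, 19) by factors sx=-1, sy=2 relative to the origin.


Scaling: (x*sx, y*sy) = (-3*-1, 19*2) = (3, 38)

(3, 38)


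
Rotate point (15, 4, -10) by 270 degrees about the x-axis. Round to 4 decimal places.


x' = 15
y' = 4*cos(270) - -10*sin(270) = -10
z' = 4*sin(270) + -10*cos(270) = -4

(15, -10, -4)


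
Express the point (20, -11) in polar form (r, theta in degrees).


r = sqrt(20^2 + (-11)^2) = 22.8254
theta = atan2(-11, 20) = 331.1892 degrees

r = 22.8254, theta = 331.1892 degrees


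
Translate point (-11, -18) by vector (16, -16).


Translation: (x+dx, y+dy) = (-11+16, -18+-16) = (5, -34)

(5, -34)


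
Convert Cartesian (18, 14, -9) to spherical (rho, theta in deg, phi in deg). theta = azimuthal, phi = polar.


rho = sqrt(18^2 + 14^2 + (-9)^2) = 24.5153
theta = atan2(14, 18) = 37.875 deg
phi = acos(-9/24.5153) = 111.538 deg

rho = 24.5153, theta = 37.875 deg, phi = 111.538 deg


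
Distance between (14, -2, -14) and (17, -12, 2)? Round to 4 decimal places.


d = sqrt((17-14)^2 + (-12--2)^2 + (2--14)^2) = 19.105

19.105


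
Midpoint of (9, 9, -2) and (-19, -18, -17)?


Midpoint = ((9+-19)/2, (9+-18)/2, (-2+-17)/2) = (-5, -4.5, -9.5)

(-5, -4.5, -9.5)


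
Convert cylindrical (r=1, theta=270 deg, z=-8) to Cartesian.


x = 1 * cos(270) = 0
y = 1 * sin(270) = -1
z = -8

(0, -1, -8)


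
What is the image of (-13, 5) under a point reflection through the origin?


Reflection through origin: (x, y) -> (-x, -y)
(-13, 5) -> (13, -5)

(13, -5)


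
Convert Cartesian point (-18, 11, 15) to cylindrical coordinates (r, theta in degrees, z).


r = sqrt((-18)^2 + 11^2) = 21.095
theta = atan2(11, -18) = 148.5704 deg
z = 15

r = 21.095, theta = 148.5704 deg, z = 15


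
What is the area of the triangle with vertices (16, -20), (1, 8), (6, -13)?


Area = |x1(y2-y3) + x2(y3-y1) + x3(y1-y2)| / 2
= |16*(8--13) + 1*(-13--20) + 6*(-20-8)| / 2
= 87.5

87.5


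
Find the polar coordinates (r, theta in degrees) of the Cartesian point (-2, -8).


r = sqrt((-2)^2 + (-8)^2) = 8.2462
theta = atan2(-8, -2) = 255.9638 degrees

r = 8.2462, theta = 255.9638 degrees


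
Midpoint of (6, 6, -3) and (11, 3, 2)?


Midpoint = ((6+11)/2, (6+3)/2, (-3+2)/2) = (8.5, 4.5, -0.5)

(8.5, 4.5, -0.5)


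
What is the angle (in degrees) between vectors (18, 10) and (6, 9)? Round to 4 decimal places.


dot = 18*6 + 10*9 = 198
|u| = 20.5913, |v| = 10.8167
cos(angle) = 0.889
angle = 27.2553 degrees

27.2553 degrees


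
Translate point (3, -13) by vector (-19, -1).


Translation: (x+dx, y+dy) = (3+-19, -13+-1) = (-16, -14)

(-16, -14)


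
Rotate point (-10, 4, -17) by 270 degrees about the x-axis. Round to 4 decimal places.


x' = -10
y' = 4*cos(270) - -17*sin(270) = -17
z' = 4*sin(270) + -17*cos(270) = -4

(-10, -17, -4)


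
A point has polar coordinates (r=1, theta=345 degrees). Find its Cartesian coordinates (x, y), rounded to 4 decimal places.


x = 1 * cos(345) = 0.9659
y = 1 * sin(345) = -0.2588

(0.9659, -0.2588)


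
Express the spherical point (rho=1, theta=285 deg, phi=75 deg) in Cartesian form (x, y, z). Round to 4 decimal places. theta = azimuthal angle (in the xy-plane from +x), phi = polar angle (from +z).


x = 1 * sin(75) * cos(285) = 0.25
y = 1 * sin(75) * sin(285) = -0.933
z = 1 * cos(75) = 0.2588

(0.25, -0.933, 0.2588)


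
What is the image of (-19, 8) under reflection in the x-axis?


Reflection across x-axis: (x, y) -> (x, -y)
(-19, 8) -> (-19, -8)

(-19, -8)


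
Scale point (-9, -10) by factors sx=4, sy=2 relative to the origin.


Scaling: (x*sx, y*sy) = (-9*4, -10*2) = (-36, -20)

(-36, -20)


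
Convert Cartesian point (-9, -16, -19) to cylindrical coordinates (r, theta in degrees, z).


r = sqrt((-9)^2 + (-16)^2) = 18.3576
theta = atan2(-16, -9) = 240.6422 deg
z = -19

r = 18.3576, theta = 240.6422 deg, z = -19


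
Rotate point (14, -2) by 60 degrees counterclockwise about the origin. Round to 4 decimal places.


x' = 14*cos(60) - -2*sin(60) = 8.7321
y' = 14*sin(60) + -2*cos(60) = 11.1244

(8.7321, 11.1244)


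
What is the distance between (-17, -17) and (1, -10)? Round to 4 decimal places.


d = sqrt((1--17)^2 + (-10--17)^2) = 19.3132

19.3132


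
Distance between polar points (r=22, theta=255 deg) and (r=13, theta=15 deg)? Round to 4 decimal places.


d = sqrt(r1^2 + r2^2 - 2*r1*r2*cos(t2-t1))
d = sqrt(22^2 + 13^2 - 2*22*13*cos(15-255)) = 30.6431

30.6431


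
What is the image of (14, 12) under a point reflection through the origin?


Reflection through origin: (x, y) -> (-x, -y)
(14, 12) -> (-14, -12)

(-14, -12)


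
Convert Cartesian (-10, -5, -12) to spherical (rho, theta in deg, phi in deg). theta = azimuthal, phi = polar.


rho = sqrt((-10)^2 + (-5)^2 + (-12)^2) = 16.4012
theta = atan2(-5, -10) = 206.5651 deg
phi = acos(-12/16.4012) = 137.0251 deg

rho = 16.4012, theta = 206.5651 deg, phi = 137.0251 deg


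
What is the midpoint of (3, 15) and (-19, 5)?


Midpoint = ((3+-19)/2, (15+5)/2) = (-8, 10)

(-8, 10)


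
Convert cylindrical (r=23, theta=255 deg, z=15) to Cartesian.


x = 23 * cos(255) = -5.9528
y = 23 * sin(255) = -22.2163
z = 15

(-5.9528, -22.2163, 15)


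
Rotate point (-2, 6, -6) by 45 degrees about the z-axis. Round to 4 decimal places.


x' = -2*cos(45) - 6*sin(45) = -5.6569
y' = -2*sin(45) + 6*cos(45) = 2.8284
z' = -6

(-5.6569, 2.8284, -6)


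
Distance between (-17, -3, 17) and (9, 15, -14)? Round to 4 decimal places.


d = sqrt((9--17)^2 + (15--3)^2 + (-14-17)^2) = 44.2832

44.2832


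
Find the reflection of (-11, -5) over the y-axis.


Reflection across y-axis: (x, y) -> (-x, y)
(-11, -5) -> (11, -5)

(11, -5)


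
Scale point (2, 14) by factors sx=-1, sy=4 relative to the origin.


Scaling: (x*sx, y*sy) = (2*-1, 14*4) = (-2, 56)

(-2, 56)


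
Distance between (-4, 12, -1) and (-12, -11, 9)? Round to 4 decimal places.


d = sqrt((-12--4)^2 + (-11-12)^2 + (9--1)^2) = 26.3249

26.3249


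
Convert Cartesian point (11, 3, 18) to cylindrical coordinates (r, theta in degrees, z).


r = sqrt(11^2 + 3^2) = 11.4018
theta = atan2(3, 11) = 15.2551 deg
z = 18

r = 11.4018, theta = 15.2551 deg, z = 18


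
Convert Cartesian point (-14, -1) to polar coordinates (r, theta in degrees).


r = sqrt((-14)^2 + (-1)^2) = 14.0357
theta = atan2(-1, -14) = 184.0856 degrees

r = 14.0357, theta = 184.0856 degrees


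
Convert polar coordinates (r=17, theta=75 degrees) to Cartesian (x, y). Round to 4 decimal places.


x = 17 * cos(75) = 4.3999
y = 17 * sin(75) = 16.4207

(4.3999, 16.4207)


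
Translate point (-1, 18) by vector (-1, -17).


Translation: (x+dx, y+dy) = (-1+-1, 18+-17) = (-2, 1)

(-2, 1)


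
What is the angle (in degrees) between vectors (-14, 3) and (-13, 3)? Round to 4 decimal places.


dot = -14*-13 + 3*3 = 191
|u| = 14.3178, |v| = 13.3417
cos(angle) = 0.9999
angle = 0.8999 degrees

0.8999 degrees


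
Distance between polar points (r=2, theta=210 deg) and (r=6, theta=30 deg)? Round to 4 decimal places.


d = sqrt(r1^2 + r2^2 - 2*r1*r2*cos(t2-t1))
d = sqrt(2^2 + 6^2 - 2*2*6*cos(30-210)) = 8

8


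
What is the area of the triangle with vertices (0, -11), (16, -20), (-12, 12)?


Area = |x1(y2-y3) + x2(y3-y1) + x3(y1-y2)| / 2
= |0*(-20-12) + 16*(12--11) + -12*(-11--20)| / 2
= 130

130


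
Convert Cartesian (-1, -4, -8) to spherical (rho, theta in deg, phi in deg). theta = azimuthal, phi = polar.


rho = sqrt((-1)^2 + (-4)^2 + (-8)^2) = 9
theta = atan2(-4, -1) = 255.9638 deg
phi = acos(-8/9) = 152.734 deg

rho = 9, theta = 255.9638 deg, phi = 152.734 deg


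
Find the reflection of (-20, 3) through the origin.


Reflection through origin: (x, y) -> (-x, -y)
(-20, 3) -> (20, -3)

(20, -3)


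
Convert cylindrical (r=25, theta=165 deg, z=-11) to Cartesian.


x = 25 * cos(165) = -24.1481
y = 25 * sin(165) = 6.4705
z = -11

(-24.1481, 6.4705, -11)


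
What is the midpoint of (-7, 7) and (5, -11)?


Midpoint = ((-7+5)/2, (7+-11)/2) = (-1, -2)

(-1, -2)


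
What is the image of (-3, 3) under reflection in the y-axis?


Reflection across y-axis: (x, y) -> (-x, y)
(-3, 3) -> (3, 3)

(3, 3)


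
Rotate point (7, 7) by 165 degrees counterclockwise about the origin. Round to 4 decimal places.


x' = 7*cos(165) - 7*sin(165) = -8.5732
y' = 7*sin(165) + 7*cos(165) = -4.9497

(-8.5732, -4.9497)


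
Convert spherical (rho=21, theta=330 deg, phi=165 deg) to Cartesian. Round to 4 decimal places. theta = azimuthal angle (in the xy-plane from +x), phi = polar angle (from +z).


x = 21 * sin(165) * cos(330) = 4.707
y = 21 * sin(165) * sin(330) = -2.7176
z = 21 * cos(165) = -20.2844

(4.707, -2.7176, -20.2844)


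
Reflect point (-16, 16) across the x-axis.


Reflection across x-axis: (x, y) -> (x, -y)
(-16, 16) -> (-16, -16)

(-16, -16)


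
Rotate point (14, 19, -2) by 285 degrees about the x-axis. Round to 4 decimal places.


x' = 14
y' = 19*cos(285) - -2*sin(285) = 2.9857
z' = 19*sin(285) + -2*cos(285) = -18.8702

(14, 2.9857, -18.8702)


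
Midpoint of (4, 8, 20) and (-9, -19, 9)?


Midpoint = ((4+-9)/2, (8+-19)/2, (20+9)/2) = (-2.5, -5.5, 14.5)

(-2.5, -5.5, 14.5)


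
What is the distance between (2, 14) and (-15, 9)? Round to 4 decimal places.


d = sqrt((-15-2)^2 + (9-14)^2) = 17.72

17.72


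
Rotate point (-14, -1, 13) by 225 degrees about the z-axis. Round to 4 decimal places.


x' = -14*cos(225) - -1*sin(225) = 9.1924
y' = -14*sin(225) + -1*cos(225) = 10.6066
z' = 13

(9.1924, 10.6066, 13)


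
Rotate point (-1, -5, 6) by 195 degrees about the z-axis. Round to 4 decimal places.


x' = -1*cos(195) - -5*sin(195) = -0.3282
y' = -1*sin(195) + -5*cos(195) = 5.0884
z' = 6

(-0.3282, 5.0884, 6)


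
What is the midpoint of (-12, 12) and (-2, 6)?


Midpoint = ((-12+-2)/2, (12+6)/2) = (-7, 9)

(-7, 9)


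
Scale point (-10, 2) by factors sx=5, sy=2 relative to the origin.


Scaling: (x*sx, y*sy) = (-10*5, 2*2) = (-50, 4)

(-50, 4)


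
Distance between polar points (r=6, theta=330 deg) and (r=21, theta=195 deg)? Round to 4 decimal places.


d = sqrt(r1^2 + r2^2 - 2*r1*r2*cos(t2-t1))
d = sqrt(6^2 + 21^2 - 2*6*21*cos(195-330)) = 25.5967

25.5967


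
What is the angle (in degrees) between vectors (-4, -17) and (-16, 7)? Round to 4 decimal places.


dot = -4*-16 + -17*7 = -55
|u| = 17.4642, |v| = 17.4642
cos(angle) = -0.1803
angle = 100.3889 degrees

100.3889 degrees


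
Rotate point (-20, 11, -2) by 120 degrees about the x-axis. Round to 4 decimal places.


x' = -20
y' = 11*cos(120) - -2*sin(120) = -3.7679
z' = 11*sin(120) + -2*cos(120) = 10.5263

(-20, -3.7679, 10.5263)


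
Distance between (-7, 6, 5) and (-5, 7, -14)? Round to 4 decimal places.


d = sqrt((-5--7)^2 + (7-6)^2 + (-14-5)^2) = 19.1311

19.1311


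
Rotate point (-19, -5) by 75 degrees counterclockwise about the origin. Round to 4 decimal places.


x' = -19*cos(75) - -5*sin(75) = -0.0879
y' = -19*sin(75) + -5*cos(75) = -19.6467

(-0.0879, -19.6467)


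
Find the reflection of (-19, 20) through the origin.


Reflection through origin: (x, y) -> (-x, -y)
(-19, 20) -> (19, -20)

(19, -20)


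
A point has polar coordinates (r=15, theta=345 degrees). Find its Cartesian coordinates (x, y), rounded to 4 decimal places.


x = 15 * cos(345) = 14.4889
y = 15 * sin(345) = -3.8823

(14.4889, -3.8823)


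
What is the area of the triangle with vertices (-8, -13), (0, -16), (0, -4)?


Area = |x1(y2-y3) + x2(y3-y1) + x3(y1-y2)| / 2
= |-8*(-16--4) + 0*(-4--13) + 0*(-13--16)| / 2
= 48

48


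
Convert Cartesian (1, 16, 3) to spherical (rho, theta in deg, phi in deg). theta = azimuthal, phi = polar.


rho = sqrt(1^2 + 16^2 + 3^2) = 16.3095
theta = atan2(16, 1) = 86.4237 deg
phi = acos(3/16.3095) = 79.4006 deg

rho = 16.3095, theta = 86.4237 deg, phi = 79.4006 deg


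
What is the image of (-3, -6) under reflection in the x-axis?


Reflection across x-axis: (x, y) -> (x, -y)
(-3, -6) -> (-3, 6)

(-3, 6)


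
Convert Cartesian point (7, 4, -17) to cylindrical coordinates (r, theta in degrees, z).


r = sqrt(7^2 + 4^2) = 8.0623
theta = atan2(4, 7) = 29.7449 deg
z = -17

r = 8.0623, theta = 29.7449 deg, z = -17


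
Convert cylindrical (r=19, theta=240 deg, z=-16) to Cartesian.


x = 19 * cos(240) = -9.5
y = 19 * sin(240) = -16.4545
z = -16

(-9.5, -16.4545, -16)


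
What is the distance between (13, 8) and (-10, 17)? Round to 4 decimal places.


d = sqrt((-10-13)^2 + (17-8)^2) = 24.6982

24.6982


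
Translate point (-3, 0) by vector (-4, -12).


Translation: (x+dx, y+dy) = (-3+-4, 0+-12) = (-7, -12)

(-7, -12)


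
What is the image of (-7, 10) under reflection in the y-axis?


Reflection across y-axis: (x, y) -> (-x, y)
(-7, 10) -> (7, 10)

(7, 10)


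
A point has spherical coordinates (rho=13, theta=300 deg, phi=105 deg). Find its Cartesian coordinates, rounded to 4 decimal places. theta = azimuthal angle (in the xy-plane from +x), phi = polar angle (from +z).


x = 13 * sin(105) * cos(300) = 6.2785
y = 13 * sin(105) * sin(300) = -10.8747
z = 13 * cos(105) = -3.3646

(6.2785, -10.8747, -3.3646)


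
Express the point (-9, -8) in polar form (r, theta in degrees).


r = sqrt((-9)^2 + (-8)^2) = 12.0416
theta = atan2(-8, -9) = 221.6335 degrees

r = 12.0416, theta = 221.6335 degrees


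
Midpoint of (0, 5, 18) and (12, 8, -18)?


Midpoint = ((0+12)/2, (5+8)/2, (18+-18)/2) = (6, 6.5, 0)

(6, 6.5, 0)


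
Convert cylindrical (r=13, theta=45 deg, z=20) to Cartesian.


x = 13 * cos(45) = 9.1924
y = 13 * sin(45) = 9.1924
z = 20

(9.1924, 9.1924, 20)


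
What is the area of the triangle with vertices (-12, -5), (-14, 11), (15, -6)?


Area = |x1(y2-y3) + x2(y3-y1) + x3(y1-y2)| / 2
= |-12*(11--6) + -14*(-6--5) + 15*(-5-11)| / 2
= 215

215


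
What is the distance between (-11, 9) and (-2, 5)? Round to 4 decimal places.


d = sqrt((-2--11)^2 + (5-9)^2) = 9.8489

9.8489


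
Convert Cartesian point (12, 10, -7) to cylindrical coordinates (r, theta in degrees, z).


r = sqrt(12^2 + 10^2) = 15.6205
theta = atan2(10, 12) = 39.8056 deg
z = -7

r = 15.6205, theta = 39.8056 deg, z = -7


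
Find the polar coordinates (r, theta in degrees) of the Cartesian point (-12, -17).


r = sqrt((-12)^2 + (-17)^2) = 20.8087
theta = atan2(-17, -12) = 234.7824 degrees

r = 20.8087, theta = 234.7824 degrees


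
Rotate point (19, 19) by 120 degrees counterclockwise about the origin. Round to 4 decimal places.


x' = 19*cos(120) - 19*sin(120) = -25.9545
y' = 19*sin(120) + 19*cos(120) = 6.9545

(-25.9545, 6.9545)


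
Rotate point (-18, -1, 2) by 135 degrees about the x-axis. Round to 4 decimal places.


x' = -18
y' = -1*cos(135) - 2*sin(135) = -0.7071
z' = -1*sin(135) + 2*cos(135) = -2.1213

(-18, -0.7071, -2.1213)


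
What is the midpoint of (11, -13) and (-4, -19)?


Midpoint = ((11+-4)/2, (-13+-19)/2) = (3.5, -16)

(3.5, -16)


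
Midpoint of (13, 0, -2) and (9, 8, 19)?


Midpoint = ((13+9)/2, (0+8)/2, (-2+19)/2) = (11, 4, 8.5)

(11, 4, 8.5)


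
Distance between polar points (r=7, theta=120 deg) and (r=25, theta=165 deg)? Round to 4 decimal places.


d = sqrt(r1^2 + r2^2 - 2*r1*r2*cos(t2-t1))
d = sqrt(7^2 + 25^2 - 2*7*25*cos(165-120)) = 20.6522

20.6522


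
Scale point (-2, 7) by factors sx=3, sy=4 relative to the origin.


Scaling: (x*sx, y*sy) = (-2*3, 7*4) = (-6, 28)

(-6, 28)


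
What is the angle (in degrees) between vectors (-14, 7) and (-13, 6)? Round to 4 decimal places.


dot = -14*-13 + 7*6 = 224
|u| = 15.6525, |v| = 14.3178
cos(angle) = 0.9995
angle = 1.7899 degrees

1.7899 degrees


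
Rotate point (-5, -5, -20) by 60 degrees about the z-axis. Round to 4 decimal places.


x' = -5*cos(60) - -5*sin(60) = 1.8301
y' = -5*sin(60) + -5*cos(60) = -6.8301
z' = -20

(1.8301, -6.8301, -20)


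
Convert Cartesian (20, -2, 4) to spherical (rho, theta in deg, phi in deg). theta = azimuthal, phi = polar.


rho = sqrt(20^2 + (-2)^2 + 4^2) = 20.4939
theta = atan2(-2, 20) = 354.2894 deg
phi = acos(4/20.4939) = 78.7448 deg

rho = 20.4939, theta = 354.2894 deg, phi = 78.7448 deg


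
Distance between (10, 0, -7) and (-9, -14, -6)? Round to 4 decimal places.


d = sqrt((-9-10)^2 + (-14-0)^2 + (-6--7)^2) = 23.622

23.622


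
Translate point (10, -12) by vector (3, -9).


Translation: (x+dx, y+dy) = (10+3, -12+-9) = (13, -21)

(13, -21)


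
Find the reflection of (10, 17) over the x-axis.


Reflection across x-axis: (x, y) -> (x, -y)
(10, 17) -> (10, -17)

(10, -17)


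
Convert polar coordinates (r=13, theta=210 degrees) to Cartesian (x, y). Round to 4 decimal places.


x = 13 * cos(210) = -11.2583
y = 13 * sin(210) = -6.5

(-11.2583, -6.5)


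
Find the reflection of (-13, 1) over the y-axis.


Reflection across y-axis: (x, y) -> (-x, y)
(-13, 1) -> (13, 1)

(13, 1)


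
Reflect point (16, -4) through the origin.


Reflection through origin: (x, y) -> (-x, -y)
(16, -4) -> (-16, 4)

(-16, 4)


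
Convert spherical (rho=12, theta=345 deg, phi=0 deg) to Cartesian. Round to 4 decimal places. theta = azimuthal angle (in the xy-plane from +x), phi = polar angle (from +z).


x = 12 * sin(0) * cos(345) = 0
y = 12 * sin(0) * sin(345) = 0
z = 12 * cos(0) = 12

(0, 0, 12)


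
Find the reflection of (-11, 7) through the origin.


Reflection through origin: (x, y) -> (-x, -y)
(-11, 7) -> (11, -7)

(11, -7)


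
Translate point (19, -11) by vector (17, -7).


Translation: (x+dx, y+dy) = (19+17, -11+-7) = (36, -18)

(36, -18)


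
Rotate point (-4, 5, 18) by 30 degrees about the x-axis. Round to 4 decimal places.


x' = -4
y' = 5*cos(30) - 18*sin(30) = -4.6699
z' = 5*sin(30) + 18*cos(30) = 18.0885

(-4, -4.6699, 18.0885)


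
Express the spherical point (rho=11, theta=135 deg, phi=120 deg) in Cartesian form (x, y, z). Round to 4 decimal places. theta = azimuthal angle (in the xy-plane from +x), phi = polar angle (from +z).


x = 11 * sin(120) * cos(135) = -6.7361
y = 11 * sin(120) * sin(135) = 6.7361
z = 11 * cos(120) = -5.5

(-6.7361, 6.7361, -5.5)


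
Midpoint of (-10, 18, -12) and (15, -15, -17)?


Midpoint = ((-10+15)/2, (18+-15)/2, (-12+-17)/2) = (2.5, 1.5, -14.5)

(2.5, 1.5, -14.5)


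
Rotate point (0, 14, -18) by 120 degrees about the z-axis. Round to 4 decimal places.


x' = 0*cos(120) - 14*sin(120) = -12.1244
y' = 0*sin(120) + 14*cos(120) = -7
z' = -18

(-12.1244, -7, -18)


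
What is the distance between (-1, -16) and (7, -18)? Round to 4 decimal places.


d = sqrt((7--1)^2 + (-18--16)^2) = 8.2462

8.2462


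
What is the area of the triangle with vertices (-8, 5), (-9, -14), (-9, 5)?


Area = |x1(y2-y3) + x2(y3-y1) + x3(y1-y2)| / 2
= |-8*(-14-5) + -9*(5-5) + -9*(5--14)| / 2
= 9.5

9.5


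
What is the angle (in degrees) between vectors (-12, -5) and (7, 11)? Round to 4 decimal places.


dot = -12*7 + -5*11 = -139
|u| = 13, |v| = 13.0384
cos(angle) = -0.8201
angle = 145.0911 degrees

145.0911 degrees


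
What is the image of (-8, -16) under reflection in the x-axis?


Reflection across x-axis: (x, y) -> (x, -y)
(-8, -16) -> (-8, 16)

(-8, 16)


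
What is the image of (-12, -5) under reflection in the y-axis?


Reflection across y-axis: (x, y) -> (-x, y)
(-12, -5) -> (12, -5)

(12, -5)


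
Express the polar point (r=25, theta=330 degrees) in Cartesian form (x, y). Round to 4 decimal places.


x = 25 * cos(330) = 21.6506
y = 25 * sin(330) = -12.5

(21.6506, -12.5)


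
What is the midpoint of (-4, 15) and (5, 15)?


Midpoint = ((-4+5)/2, (15+15)/2) = (0.5, 15)

(0.5, 15)


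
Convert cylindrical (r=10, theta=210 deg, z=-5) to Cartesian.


x = 10 * cos(210) = -8.6603
y = 10 * sin(210) = -5
z = -5

(-8.6603, -5, -5)
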